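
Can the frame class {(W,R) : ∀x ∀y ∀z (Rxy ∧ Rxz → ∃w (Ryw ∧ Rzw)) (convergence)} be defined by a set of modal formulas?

Yes, by ◇□p → □◇p

The condition is convergence. A defining modal formula is ◇□p → □◇p.
Suppose ◇□p→□◇p is valid. Take Rxy, Rxz and set V(p)={w : Ryw}. Then □p at y so ◇□p at x, so □◇p at x, so ◇p at z, giving w with Rzw and Ryw.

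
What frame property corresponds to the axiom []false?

□⊥ is valid iff no world has any successor (otherwise □⊥ fails at any world with one).
The converse is a direct semantic check.
So the correspondent is emptiness of R.

emptiness of R: forall x forall y ~Rxy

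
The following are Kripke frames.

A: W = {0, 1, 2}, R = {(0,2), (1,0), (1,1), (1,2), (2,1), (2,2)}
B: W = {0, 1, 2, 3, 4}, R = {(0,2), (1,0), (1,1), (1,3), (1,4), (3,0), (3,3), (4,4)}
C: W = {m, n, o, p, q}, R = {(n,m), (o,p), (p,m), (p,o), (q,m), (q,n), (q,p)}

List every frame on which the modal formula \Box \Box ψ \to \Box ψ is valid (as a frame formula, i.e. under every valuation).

A

This is the axiom for density; its first-order frame correspondent is \forall x \forall y (Rxy \to \exists z (Rxz \wedge Rzy)).
A: condition met.
B: fails — R02 but no z with R0z and Rz2.
C: fails — Rop but no z with Roz and Rzp.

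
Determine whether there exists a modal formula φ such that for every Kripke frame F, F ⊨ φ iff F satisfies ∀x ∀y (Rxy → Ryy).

This is a Sahlqvist condition; the T□ axiom □(□q → q) defines it.
Suppose □(□q→q) is valid. Take Rxy and set V(q)={w : Ryw}. Then at y, □q holds; since □(□q→q) at x, □q→q at y, so q at y, i.e. Ryy.

Yes, by □(□q → q)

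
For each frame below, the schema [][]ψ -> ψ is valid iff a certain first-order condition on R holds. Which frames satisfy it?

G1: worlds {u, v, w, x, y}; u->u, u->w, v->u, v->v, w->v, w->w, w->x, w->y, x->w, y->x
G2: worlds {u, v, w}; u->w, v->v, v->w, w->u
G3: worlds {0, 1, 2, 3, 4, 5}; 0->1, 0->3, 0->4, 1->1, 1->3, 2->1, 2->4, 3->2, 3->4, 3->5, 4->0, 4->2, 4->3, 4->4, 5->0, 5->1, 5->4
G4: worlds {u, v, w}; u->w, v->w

Frame correspondent (Sahlqvist): forall x exists w (x R^2 w & x = w) — i.e. a generalized confluence (Geach) condition.
G1: fails — at y but no t with yR²t and y=t.
G2: holds.
G3: fails — at 5 but no w with 5R²w and 5=w.
G4: fails — at u but no t with uR²t and u=t.
Valid on: G2.

G2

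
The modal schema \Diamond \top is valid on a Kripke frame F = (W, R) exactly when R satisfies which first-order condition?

◇⊤ holds at w iff w has a successor, so frame-validity of ◇⊤ is exactly seriality. Equivalently via □A → ◇A:
Suppose □A→◇A is valid. At any x set V(A)=W. Then □A at x, so ◇A at x, so x has a successor.

seriality: \forall x \exists y Rxy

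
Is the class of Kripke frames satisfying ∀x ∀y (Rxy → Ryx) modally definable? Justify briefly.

Yes — defined by p → □◇p

This is a Sahlqvist condition; the B axiom p → □◇p defines it.
Suppose p→□◇p is valid. Take Rxy and set V(p)={x}. Then p at x, so □◇p at x, so ◇p at y, so some z with Ryz has p; z=x, i.e. Ryx.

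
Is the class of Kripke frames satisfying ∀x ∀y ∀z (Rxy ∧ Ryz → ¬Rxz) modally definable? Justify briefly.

Not definable by any modal formula

If a class were modally definable it would be closed under surjective bounded morphisms (Goldblatt–Thomason).
The 5-cycle (worlds s,t,u,v,w with s→t→u→v→w→s) is intransitive. Mapping every world to a single reflexive point • is a surjective bounded morphism; the reflexive point is not intransitive (R••∧R•• but R••).
So no modal formula (or set of formulas) defines exactly the intransitive frames.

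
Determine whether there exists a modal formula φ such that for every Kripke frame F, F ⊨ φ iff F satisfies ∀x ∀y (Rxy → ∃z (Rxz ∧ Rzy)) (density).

Yes — defined by □□q → □q

Yes: it is density, defined by the C4 schema □□q → □q.
Suppose □□q→□q is valid. Take Rxy and set V(q)={w : xR²w}. Then □□q at x, so □q at x, so q at y, i.e. ∃z(Rxz∧Rzy).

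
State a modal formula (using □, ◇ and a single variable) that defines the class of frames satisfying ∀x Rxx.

This is reflexivity; the standard corresponding axiom is T: □q → q.

□q → q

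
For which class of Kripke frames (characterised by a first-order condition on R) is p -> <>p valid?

Reflexivity

Equivalently (dual form): □p → p.
Suppose □p→p is valid. At any x set V(p)={w : Rxw}. Then □p holds at x, so p holds at x, i.e. Rxx.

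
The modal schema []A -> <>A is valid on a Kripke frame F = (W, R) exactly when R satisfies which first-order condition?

seriality

Suppose □A→◇A is valid. At any x set V(A)=W. Then □A at x, so ◇A at x, so x has a successor.
Conversely, on a frame with seriality the schema holds at every world under every valuation.
So the correspondent is seriality.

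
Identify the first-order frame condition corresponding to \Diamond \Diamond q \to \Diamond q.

transitivity: \forall x \forall y \forall z (Rxy \wedge Ryz \to Rxz)

This is a form of the 4 axiom.
Its frame correspondent is transitivity — \forall x \forall y \forall z (Rxy \wedge Ryz \to Rxz).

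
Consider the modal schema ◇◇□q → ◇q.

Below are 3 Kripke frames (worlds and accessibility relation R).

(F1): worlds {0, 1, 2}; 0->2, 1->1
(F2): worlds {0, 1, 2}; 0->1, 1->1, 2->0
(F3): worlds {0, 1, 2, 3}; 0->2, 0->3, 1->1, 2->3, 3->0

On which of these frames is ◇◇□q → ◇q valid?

(F1)

Frame correspondent (Sahlqvist): ∀x ∀y (xR²y → ∃w (yRw ∧ xRw)) — i.e. a generalized confluence (Geach) condition.
(F1): satisfies the condition.
(F2): fails — 2R²1 but no w with 1Rw and 2Rw.
(F3): fails — 0R²3 but no w with 3Rw and 0Rw.
Valid on: (F1).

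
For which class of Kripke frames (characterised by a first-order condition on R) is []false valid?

Emptiness of R

□⊥ is valid iff no world has any successor (otherwise □⊥ fails at any world with one).
Conversely, on a frame with emptiness of R the schema holds at every world under every valuation.
Frame condition: forall x forall y ~Rxy.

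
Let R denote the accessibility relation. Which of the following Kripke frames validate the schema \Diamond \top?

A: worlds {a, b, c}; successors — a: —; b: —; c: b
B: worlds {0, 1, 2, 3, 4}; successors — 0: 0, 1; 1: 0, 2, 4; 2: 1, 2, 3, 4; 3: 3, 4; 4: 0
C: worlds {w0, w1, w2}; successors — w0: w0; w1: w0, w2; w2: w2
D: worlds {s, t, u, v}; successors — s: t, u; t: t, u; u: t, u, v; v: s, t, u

B, C, D

The schema corresponds to seriality: \forall x \exists y Rxy.
A: fails — world a has no successor.
B: satisfies the condition.
C: satisfies the condition.
D: satisfies the condition.
Valid on: B, C, D.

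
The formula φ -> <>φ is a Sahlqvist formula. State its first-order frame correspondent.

This is frame-equivalent to □φ → φ (substitute ¬φ for φ and contrapose).
Suppose □φ→φ is valid. At any x set V(φ)={w : Rxw}. Then □φ holds at x, so φ holds at x, i.e. Rxx.
The converse is a direct semantic check.
Frame condition: forall x Rxx.

Reflexivity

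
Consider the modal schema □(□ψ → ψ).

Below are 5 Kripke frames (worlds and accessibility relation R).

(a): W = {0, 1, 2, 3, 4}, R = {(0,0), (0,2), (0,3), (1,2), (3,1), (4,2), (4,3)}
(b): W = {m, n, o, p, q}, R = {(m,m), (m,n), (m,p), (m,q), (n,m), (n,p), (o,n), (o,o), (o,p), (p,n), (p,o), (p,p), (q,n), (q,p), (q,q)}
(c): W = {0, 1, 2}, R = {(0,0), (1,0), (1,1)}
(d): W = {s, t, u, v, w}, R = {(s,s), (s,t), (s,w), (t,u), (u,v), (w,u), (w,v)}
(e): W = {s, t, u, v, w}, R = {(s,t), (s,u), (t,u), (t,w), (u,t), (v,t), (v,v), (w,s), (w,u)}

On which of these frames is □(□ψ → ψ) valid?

This is the axiom for shift-reflexivity; its first-order frame correspondent is ∀x ∀y (Rxy → Ryy).
(a): fails — R31 but not R11.
(b): fails — Ron but not Rnn.
(c): holds.
(d): fails — Ruv but not Rvv.
(e): fails — Rwu but not Ruu.
Valid on: (c).

(c)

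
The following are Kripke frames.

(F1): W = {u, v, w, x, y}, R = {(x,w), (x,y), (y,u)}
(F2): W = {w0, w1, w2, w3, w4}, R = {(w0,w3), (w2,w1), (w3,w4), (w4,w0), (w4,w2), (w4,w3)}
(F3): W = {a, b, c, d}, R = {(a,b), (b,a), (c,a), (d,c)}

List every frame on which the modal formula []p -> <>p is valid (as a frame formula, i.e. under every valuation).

Frame correspondent (Sahlqvist): forall x exists y Rxy — i.e. seriality.
(F1): fails — world u has no successor.
(F2): fails — world w1 has no successor.
(F3): condition met.
Valid on: (F3).

(F3)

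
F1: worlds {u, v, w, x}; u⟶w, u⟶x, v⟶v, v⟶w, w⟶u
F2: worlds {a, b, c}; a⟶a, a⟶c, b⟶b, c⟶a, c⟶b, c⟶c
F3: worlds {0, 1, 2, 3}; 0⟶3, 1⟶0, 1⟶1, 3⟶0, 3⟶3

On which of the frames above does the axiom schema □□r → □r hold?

F2, F3

The schema corresponds to density: ∀x ∀y (Rxy → ∃z (Rxz ∧ Rzy)).
F1: fails — Ruw but no z with Ruz and Rzw.
F2: condition met.
F3: condition met.
Valid on: F2, F3.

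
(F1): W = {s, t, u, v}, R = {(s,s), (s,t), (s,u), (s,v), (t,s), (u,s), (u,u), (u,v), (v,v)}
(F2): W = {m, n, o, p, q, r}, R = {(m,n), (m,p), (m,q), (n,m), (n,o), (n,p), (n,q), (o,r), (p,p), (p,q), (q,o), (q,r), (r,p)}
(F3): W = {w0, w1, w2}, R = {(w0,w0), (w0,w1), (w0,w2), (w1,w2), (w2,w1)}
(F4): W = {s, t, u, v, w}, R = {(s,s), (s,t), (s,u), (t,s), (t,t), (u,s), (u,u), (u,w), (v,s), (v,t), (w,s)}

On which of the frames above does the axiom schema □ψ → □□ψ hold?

Frame correspondent (Sahlqvist): ∀x ∀y ∀z (Rxy ∧ Ryz → Rxz) — i.e. transitivity.
(F1): fails — Rus and Rst but not Rut.
(F2): fails — Rno and Ror but not Rnr.
(F3): fails — Rw1w2 and Rw2w1 but not Rw1w1.
(F4): fails — Rus and Rst but not Rut.
Valid on no frame.

none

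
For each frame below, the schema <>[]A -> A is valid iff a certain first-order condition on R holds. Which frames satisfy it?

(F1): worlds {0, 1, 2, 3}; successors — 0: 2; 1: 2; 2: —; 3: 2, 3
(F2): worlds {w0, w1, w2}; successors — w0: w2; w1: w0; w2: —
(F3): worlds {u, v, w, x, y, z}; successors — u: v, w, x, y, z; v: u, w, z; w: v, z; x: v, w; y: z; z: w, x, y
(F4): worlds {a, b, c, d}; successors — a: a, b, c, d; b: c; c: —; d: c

Frame correspondent (Sahlqvist): forall x forall y (Rxy -> Ryx) — i.e. symmetry.
(F1): fails — R12 but not R21.
(F2): fails — Rw0w2 but not Rw2w0.
(F3): fails — Ruz but not Rzu.
(F4): fails — Rbc but not Rcb.

none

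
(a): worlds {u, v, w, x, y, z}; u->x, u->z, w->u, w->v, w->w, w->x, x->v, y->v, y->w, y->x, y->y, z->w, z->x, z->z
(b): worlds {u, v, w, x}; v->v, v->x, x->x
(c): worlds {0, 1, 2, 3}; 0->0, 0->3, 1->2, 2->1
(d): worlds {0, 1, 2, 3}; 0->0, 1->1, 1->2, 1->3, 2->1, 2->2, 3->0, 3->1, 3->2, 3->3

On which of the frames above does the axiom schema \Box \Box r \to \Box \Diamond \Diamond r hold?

(b), (d)

This is the axiom for a generalized confluence (Geach) condition; its first-order frame correspondent is \forall x \forall z (xRz \to \exists w (x R^2 w \wedge z R^2 w)).
(a): fails — uRx but no t with uR²t and xR²t.
(b): condition met.
(c): fails — 0R3 but no w with 0R²w and 3R²w.
(d): condition met.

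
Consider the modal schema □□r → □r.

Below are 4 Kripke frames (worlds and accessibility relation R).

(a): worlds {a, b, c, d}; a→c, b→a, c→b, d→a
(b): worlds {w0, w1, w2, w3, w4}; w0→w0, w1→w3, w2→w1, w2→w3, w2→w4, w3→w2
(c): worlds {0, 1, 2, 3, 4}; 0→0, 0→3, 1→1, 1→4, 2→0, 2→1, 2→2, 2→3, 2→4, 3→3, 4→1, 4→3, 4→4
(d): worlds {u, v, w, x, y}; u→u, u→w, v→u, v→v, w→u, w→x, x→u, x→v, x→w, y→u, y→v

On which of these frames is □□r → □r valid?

This is the axiom for density; its first-order frame correspondent is ∀x ∀y (Rxy → ∃z (Rxz ∧ Rzy)).
(a): fails — Rac but no z with Raz and Rzc.
(b): fails — Rw2w4 but no z with Rw2z and Rzw4.
(c): ✓.
(d): fails — Rwx but no z with Rwz and Rzx.
Valid on: (c).

(c)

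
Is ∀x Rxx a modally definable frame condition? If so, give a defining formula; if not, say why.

This is a Sahlqvist condition; the T axiom □p → p defines it.
Suppose □p→p is valid. At any x set V(p)={w : Rxw}. Then □p holds at x, so p holds at x, i.e. Rxx.

Definable; □p → p defines it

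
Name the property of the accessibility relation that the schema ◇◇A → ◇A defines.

transitivity

Replacing A by ¬A and contraposing gives the equivalent schema □A → □□A.
Suppose □A→□□A is valid. Take Rxy, Ryz and set V(A)={w : Rxw}. Then □A at x, so □□A at x, so □A at y, so A at z, i.e. Rxz.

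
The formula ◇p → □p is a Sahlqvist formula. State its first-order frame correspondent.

partial functionality

This schema is the CD axiom.
It corresponds to partial functionality: ∀x ∀y ∀z (Rxy ∧ Rxz → y = z).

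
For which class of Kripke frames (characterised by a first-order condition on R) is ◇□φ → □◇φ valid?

Suppose ◇□φ→□◇φ is valid. Take Rxy, Rxz and set V(φ)={w : Ryw}. Then □φ at y so ◇□φ at x, so □◇φ at x, so ◇φ at z, giving w with Rzw and Ryw.

convergence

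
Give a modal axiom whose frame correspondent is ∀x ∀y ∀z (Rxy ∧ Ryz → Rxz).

This is transitivity; the standard corresponding axiom is 4: □q → □□q.
Suppose □q→□□q is valid. Take Rxy, Ryz and set V(q)={w : Rxw}. Then □q at x, so □□q at x, so □q at y, so q at z, i.e. Rxz.

□q → □□q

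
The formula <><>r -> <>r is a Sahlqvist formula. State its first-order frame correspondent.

Transitivity

Replacing r by ¬r and contraposing gives the equivalent schema □r → □□r.
Suppose □r→□□r is valid. Take Rxy, Ryz and set V(r)={w : Rxw}. Then □r at x, so □□r at x, so □r at y, so r at z, i.e. Rxz.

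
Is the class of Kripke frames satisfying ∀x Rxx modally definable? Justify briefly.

Yes: it is reflexivity, defined by the T schema □r → r.
Suppose □r→r is valid. At any x set V(r)={w : Rxw}. Then □r holds at x, so r holds at x, i.e. Rxx.

Yes, by □r → r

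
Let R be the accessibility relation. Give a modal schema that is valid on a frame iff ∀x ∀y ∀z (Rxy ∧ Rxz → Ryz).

This is the Euclidean property; the standard corresponding axiom is 5: ◇s → □◇s.
Suppose ◇s→□◇s is valid. Take Rxy, Rxz and set V(s)={y}. Then ◇s at x, so □◇s at x, so ◇s at z, so some w with Rzw has s; w=y, i.e. Rzy. By symmetry of the argument, Ryz.

◇s → □◇s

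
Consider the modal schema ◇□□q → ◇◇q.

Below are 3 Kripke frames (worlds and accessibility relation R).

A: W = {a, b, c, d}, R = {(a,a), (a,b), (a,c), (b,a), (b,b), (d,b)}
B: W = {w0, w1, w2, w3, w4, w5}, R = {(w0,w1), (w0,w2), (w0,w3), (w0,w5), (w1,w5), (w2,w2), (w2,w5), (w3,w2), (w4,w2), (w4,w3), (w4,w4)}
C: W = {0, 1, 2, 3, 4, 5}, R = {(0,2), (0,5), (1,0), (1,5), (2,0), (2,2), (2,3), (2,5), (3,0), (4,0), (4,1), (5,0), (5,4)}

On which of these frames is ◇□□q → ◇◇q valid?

The schema corresponds to a generalized confluence (Geach) condition: ∀x ∀y (xRy → ∃w (yR²w ∧ xR²w)).
A: fails — aRc but no w with cR²w and aR²w.
B: fails — w0Rw1 but no w with w1R²w and w0R²w.
C: ✓.
Valid on: C.

C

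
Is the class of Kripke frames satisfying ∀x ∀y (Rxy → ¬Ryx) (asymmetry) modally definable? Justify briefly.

Not modally definable

If a class were modally definable it would be closed under surjective bounded morphisms (Goldblatt–Thomason).
The 5-cycle (worlds s,t,u,v,w with s→t→u→v→w→s) is asymmetric. Mapping every world to a single reflexive point • is a surjective bounded morphism, and the reflexive point is not asymmetric (R•• but asymmetry requires ¬R••).
Hence asymmetry is not modally definable.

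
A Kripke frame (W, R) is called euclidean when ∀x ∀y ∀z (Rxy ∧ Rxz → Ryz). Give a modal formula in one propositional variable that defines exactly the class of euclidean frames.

◇p → □◇p

The condition is the Euclidean property. The 5 schema ◇p → □◇p defines it.
Suppose ◇p→□◇p is valid. Take Rxy, Rxz and set V(p)={y}. Then ◇p at x, so □◇p at x, so ◇p at z, so some w with Rzw has p; w=y, i.e. Rzy. By symmetry of the argument, Ryz.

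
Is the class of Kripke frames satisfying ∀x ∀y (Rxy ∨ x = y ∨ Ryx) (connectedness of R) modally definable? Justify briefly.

Modal frame validity is preserved under disjoint unions.
Take 4 disjoint single-world reflexive frames: each is trivially connected, but their disjoint union has 4 worlds with no edge between distinct components, so it is not connected.
So the class is not modally definable.

Not definable by any modal formula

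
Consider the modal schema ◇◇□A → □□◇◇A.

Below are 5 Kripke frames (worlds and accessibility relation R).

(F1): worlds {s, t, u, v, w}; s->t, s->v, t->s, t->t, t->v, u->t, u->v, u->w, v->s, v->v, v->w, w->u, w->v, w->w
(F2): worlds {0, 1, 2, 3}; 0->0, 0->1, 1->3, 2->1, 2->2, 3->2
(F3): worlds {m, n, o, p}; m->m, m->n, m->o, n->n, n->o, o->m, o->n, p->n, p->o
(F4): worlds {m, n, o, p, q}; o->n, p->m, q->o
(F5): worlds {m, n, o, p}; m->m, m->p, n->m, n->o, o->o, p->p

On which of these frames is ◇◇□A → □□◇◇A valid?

(F1), (F3)

The schema corresponds to a generalized confluence (Geach) condition: ∀x ∀y ∀z ((xR²y ∧ xR²z) → ∃w (yRw ∧ zR²w)).
(F1): satisfies the condition.
(F2): fails — 0R²0, 0R²1 but no w with 0Rw and 1R²w.
(F3): satisfies the condition.
(F4): fails — qR²n, qR²n but no w with nRw and nR²w.
(F5): fails — nR²m, nR²o but no w with mRw and oR²w.
Valid on: (F1), (F3).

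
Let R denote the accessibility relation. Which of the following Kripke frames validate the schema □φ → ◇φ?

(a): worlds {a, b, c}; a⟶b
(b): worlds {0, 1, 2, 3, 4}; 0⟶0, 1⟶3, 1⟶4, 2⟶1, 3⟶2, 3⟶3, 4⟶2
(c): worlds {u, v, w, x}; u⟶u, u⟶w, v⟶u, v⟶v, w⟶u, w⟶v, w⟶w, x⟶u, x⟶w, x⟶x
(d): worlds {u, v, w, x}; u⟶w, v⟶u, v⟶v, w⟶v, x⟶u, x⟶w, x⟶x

(b), (c), (d)

Frame correspondent (Sahlqvist): ∀x ∃y Rxy — i.e. seriality.
(a): fails — world b has no successor.
(b): satisfies the condition.
(c): satisfies the condition.
(d): satisfies the condition.
Valid on: (b), (c), (d).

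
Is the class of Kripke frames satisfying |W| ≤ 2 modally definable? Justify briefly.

No — not modally definable

Any modally definable frame class is closed under disjoint unions.
Any modal formula valid on each of 3 disjoint one-world frames is valid on their disjoint union (validity is preserved under disjoint unions). Each one-world frame has |W|=1≤2, but the union has |W|=3.
So the class is not modally definable.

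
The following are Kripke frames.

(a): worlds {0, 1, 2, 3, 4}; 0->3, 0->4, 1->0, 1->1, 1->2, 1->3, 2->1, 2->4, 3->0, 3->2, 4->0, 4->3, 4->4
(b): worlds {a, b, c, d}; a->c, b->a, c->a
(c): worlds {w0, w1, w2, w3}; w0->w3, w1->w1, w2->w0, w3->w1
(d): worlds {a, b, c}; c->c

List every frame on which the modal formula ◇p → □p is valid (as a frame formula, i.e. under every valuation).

The schema corresponds to partial functionality: ∀x ∀y ∀z (Rxy ∧ Rxz → y = z).
(a): fails — 0 sees both 3 and 4.
(b): holds.
(c): holds.
(d): holds.
Valid on: (b), (c), (d).

(b), (c), (d)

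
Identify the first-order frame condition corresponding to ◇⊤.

seriality

◇⊤ holds at w iff w has a successor, so frame-validity of ◇⊤ is exactly seriality. Equivalently via □ψ → ◇ψ:
Suppose □ψ→◇ψ is valid. At any x set V(ψ)=W. Then □ψ at x, so ◇ψ at x, so x has a successor.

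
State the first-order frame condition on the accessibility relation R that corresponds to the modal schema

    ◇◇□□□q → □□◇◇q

This is a Sahlqvist (Geach-type) schema ◇^2□^3q → □^2◇^2q.
Minimal-valuation argument: fix x; take any y with xR^2y and any z with xR^2z. Set V(q) to the set of worlds R-reachable from y in exactly 3 steps. Then □^3q holds at y, so the antecedent holds at x; validity forces ◇^2q at z, giving a w with zR^2w and yR^3w.
First-order correspondent: ∀x ∀y ∀z ((xR²y ∧ xR²z) → ∃w (yR³w ∧ zR²w)).

∀x ∀y ∀z ((xR²y ∧ xR²z) → ∃w (yR³w ∧ zR²w))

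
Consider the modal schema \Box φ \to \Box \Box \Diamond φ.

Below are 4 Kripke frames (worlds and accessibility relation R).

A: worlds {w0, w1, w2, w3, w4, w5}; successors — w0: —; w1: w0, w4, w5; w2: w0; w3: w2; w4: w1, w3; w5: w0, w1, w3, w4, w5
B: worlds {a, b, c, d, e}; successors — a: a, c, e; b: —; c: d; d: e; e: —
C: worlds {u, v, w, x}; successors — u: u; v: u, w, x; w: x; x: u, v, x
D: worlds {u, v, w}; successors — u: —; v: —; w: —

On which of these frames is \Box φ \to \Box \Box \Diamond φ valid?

D

Frame correspondent (Sahlqvist): \forall x \forall z (x R^2 z \to \exists w (xRw \wedge zRw)) — i.e. a generalized confluence (Geach) condition.
A: fails — w1R²w0 but no w with w1Rw and w0Rw.
B: fails — aR²c but no w with aRw and cRw.
C: fails — wR²u but no t with wRt and uRt.
D: ✓.
Valid on: D.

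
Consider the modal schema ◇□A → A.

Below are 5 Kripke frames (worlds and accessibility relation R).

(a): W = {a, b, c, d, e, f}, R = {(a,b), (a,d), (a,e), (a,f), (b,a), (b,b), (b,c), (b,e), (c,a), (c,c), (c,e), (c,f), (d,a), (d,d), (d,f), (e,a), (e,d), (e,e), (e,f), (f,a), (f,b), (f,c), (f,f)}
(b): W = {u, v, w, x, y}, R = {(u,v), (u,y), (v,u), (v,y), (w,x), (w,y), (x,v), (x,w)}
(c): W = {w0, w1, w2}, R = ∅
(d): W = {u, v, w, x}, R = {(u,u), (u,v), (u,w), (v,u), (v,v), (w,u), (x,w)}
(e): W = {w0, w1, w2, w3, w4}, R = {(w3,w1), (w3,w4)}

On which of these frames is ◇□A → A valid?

This is the axiom for symmetry; its first-order frame correspondent is ∀x ∀y (Rxy → Ryx).
(a): fails — Rdf but not Rfd.
(b): fails — Rwy but not Ryw.
(c): condition met.
(d): fails — Rxw but not Rwx.
(e): fails — Rw3w1 but not Rw1w3.
Valid on: (c).

(c)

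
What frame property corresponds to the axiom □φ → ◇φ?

seriality: ∀x ∃y Rxy

Suppose □φ→◇φ is valid. At any x set V(φ)=W. Then □φ at x, so ◇φ at x, so x has a successor.
Conversely, any frame satisfying ∀x ∃y Rxy validates the schema.
Frame condition: ∀x ∃y Rxy.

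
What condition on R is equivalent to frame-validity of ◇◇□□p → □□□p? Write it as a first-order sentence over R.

∀x ∀y ∀z ((xR²y ∧ xR³z) → ∃w (yR²w ∧ z = w))

This is a Sahlqvist (Geach-type) schema ◇^2□^2p → □^3◇^0p.
Minimal-valuation argument: fix x; take any y with xR^2y and any z with xR^3z. Set V(p) to the set of worlds R-reachable from y in exactly 2 steps. Then □^2p holds at y, so the antecedent holds at x; validity forces ◇^0p at z, giving a w with zR^0w and yR^2w.
First-order correspondent: ∀x ∀y ∀z ((xR²y ∧ xR³z) → ∃w (yR²w ∧ z = w)).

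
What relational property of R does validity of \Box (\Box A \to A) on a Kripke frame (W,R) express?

Suppose □(□A→A) is valid. Take Rxy and set V(A)={w : Ryw}. Then at y, □A holds; since □(□A→A) at x, □A→A at y, so A at y, i.e. Ryy.
Conversely, on a frame with shift-reflexivity the schema holds at every world under every valuation.
Frame condition: \forall x \forall y (Rxy \to Ryy).

Shift-reflexivity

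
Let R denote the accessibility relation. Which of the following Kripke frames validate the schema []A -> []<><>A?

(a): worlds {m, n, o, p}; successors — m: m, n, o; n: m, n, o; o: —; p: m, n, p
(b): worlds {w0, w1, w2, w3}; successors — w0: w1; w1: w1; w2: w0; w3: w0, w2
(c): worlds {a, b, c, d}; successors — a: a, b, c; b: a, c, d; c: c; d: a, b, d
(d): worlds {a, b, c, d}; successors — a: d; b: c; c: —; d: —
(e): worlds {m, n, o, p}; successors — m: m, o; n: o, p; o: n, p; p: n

This is the axiom for a generalized confluence (Geach) condition; its first-order frame correspondent is forall x forall z (xRz -> exists w (xRw & z R^2 w)).
(a): fails — mRo but no w with mRw and oR²w.
(b): fails — w2Rw0 but no w with w2Rw and w0R²w.
(c): holds.
(d): fails — aRd but no w with aRw and dR²w.
(e): holds.
Valid on: (c), (e).

(c), (e)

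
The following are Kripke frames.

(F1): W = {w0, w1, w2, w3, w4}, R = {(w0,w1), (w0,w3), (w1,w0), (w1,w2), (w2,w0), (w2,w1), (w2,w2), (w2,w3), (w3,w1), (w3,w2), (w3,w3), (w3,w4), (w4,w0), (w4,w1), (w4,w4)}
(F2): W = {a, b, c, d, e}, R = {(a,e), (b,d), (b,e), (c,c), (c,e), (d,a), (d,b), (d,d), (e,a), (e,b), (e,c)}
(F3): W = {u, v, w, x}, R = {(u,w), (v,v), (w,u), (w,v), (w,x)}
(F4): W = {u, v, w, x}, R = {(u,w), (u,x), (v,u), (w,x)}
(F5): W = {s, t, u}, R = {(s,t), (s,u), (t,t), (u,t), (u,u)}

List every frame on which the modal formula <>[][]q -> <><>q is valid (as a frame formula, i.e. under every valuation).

This is the axiom for a generalized confluence (Geach) condition; its first-order frame correspondent is forall x forall y (xRy -> exists w (y R^2 w & x R^2 w)).
(F1): condition met.
(F2): condition met.
(F3): fails — wRx but no t with xR²t and wR²t.
(F4): fails — uRw but no t with wR²t and uR²t.
(F5): condition met.
Valid on: (F1), (F2), (F5).

(F1), (F2), (F5)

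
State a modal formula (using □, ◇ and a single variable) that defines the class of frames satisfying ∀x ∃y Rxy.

The condition is seriality. The D schema □s → ◇s defines it.
Suppose □s→◇s is valid. At any x set V(s)=W. Then □s at x, so ◇s at x, so x has a successor.

□s → ◇s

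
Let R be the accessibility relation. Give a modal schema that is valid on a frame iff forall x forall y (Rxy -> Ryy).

□(□s → s)

This is shift-reflexivity; the standard corresponding axiom is T□: □(□s → s).
Suppose □(□s→s) is valid. Take Rxy and set V(s)={w : Ryw}. Then at y, □s holds; since □(□s→s) at x, □s→s at y, so s at y, i.e. Ryy.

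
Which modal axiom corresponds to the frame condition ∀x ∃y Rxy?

The condition is seriality. The D schema □p → ◇p defines it.
Suppose □p→◇p is valid. At any x set V(p)=W. Then □p at x, so ◇p at x, so x has a successor.

□p → ◇p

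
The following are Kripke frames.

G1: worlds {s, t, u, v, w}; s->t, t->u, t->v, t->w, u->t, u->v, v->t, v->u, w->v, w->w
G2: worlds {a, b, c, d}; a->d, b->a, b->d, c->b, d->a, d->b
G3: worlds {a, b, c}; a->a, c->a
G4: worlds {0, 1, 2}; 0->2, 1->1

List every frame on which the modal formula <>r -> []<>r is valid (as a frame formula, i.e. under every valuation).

This is the axiom for the Euclidean property; its first-order frame correspondent is forall x forall y forall z (Rxy & Rxz -> Ryz).
G1: fails — Rst and Rst but not Rtt.
G2: fails — Rad and Rad but not Rdd.
G3: holds.
G4: fails — R02 and R02 but not R22.

G3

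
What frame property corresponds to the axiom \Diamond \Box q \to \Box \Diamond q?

Convergence

Suppose ◇□q→□◇q is valid. Take Rxy, Rxz and set V(q)={w : Ryw}. Then □q at y so ◇□q at x, so □◇q at x, so ◇q at z, giving w with Rzw and Ryw.
The converse is a direct semantic check.
Frame condition: \forall x \forall y \forall z (Rxy \wedge Rxz \to \exists w (Ryw \wedge Rzw)).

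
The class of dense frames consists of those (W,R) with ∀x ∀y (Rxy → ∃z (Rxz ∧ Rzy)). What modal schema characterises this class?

This is density; the standard corresponding axiom is C4: □□p → □p.
Suppose □□p→□p is valid. Take Rxy and set V(p)={w : xR²w}. Then □□p at x, so □p at x, so p at y, i.e. ∃z(Rxz∧Rzy).

□□p → □p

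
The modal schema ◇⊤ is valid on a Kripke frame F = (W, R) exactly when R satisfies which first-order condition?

seriality

This schema is equivalent to the D axiom □φ → ◇φ.
Its frame correspondent is seriality — ∀x ∃y Rxy.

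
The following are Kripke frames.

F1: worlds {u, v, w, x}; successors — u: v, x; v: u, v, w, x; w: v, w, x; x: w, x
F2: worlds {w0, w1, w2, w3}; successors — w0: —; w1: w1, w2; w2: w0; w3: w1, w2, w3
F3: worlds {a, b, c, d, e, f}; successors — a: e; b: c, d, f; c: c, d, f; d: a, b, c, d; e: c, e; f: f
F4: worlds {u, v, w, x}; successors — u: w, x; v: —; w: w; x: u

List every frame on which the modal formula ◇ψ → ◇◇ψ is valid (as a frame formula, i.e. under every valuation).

F1, F3

Frame correspondent (Sahlqvist): ∀x ∀y (xRy → ∃w (y = w ∧ xR²w)) — i.e. a generalized confluence (Geach) condition.
F1: satisfies the condition.
F2: fails — w2Rw0 but no w with w0=w and w2R²w.
F3: satisfies the condition.
F4: fails — uRx but no t with x=t and uR²t.
Valid on: F1, F3.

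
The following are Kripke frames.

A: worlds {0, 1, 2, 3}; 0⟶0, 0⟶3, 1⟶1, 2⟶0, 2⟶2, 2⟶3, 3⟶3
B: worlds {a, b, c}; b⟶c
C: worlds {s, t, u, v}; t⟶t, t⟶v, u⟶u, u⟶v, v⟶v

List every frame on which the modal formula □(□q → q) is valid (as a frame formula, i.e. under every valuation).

A, C

This is the axiom for shift-reflexivity; its first-order frame correspondent is ∀x ∀y (Rxy → Ryy).
A: satisfies the condition.
B: fails — Rbc but not Rcc.
C: satisfies the condition.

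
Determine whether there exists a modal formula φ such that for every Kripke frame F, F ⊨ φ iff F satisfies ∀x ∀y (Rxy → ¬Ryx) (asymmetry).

Not modally definable

Modal frame validity is preserved under surjective bounded morphisms.
The 3-cycle (worlds 0,1,2 with 0→1→2→0) is asymmetric. Mapping every world to a single reflexive point • is a surjective bounded morphism, and the reflexive point is not asymmetric (R•• but asymmetry requires ¬R••).
So the class is not modally definable.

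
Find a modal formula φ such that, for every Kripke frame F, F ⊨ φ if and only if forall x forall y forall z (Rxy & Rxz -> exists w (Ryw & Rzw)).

◇□s → □◇s

This is convergence; the standard corresponding axiom is .2: ◇□s → □◇s.
Suppose ◇□s→□◇s is valid. Take Rxy, Rxz and set V(s)={w : Ryw}. Then □s at y so ◇□s at x, so □◇s at x, so ◇s at z, giving w with Rzw and Ryw.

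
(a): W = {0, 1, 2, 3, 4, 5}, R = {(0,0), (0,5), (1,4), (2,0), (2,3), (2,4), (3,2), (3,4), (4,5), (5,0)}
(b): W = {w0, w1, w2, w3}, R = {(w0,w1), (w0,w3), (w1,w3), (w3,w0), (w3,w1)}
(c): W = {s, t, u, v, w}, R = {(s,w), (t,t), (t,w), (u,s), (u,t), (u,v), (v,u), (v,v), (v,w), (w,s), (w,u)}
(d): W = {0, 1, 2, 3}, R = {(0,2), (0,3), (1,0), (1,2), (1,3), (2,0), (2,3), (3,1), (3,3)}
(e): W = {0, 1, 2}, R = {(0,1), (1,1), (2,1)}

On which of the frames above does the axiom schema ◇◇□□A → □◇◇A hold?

(a), (b), (c), (d), (e)

The schema corresponds to a generalized confluence (Geach) condition: ∀x ∀y ∀z ((xR²y ∧ xRz) → ∃w (yR²w ∧ zR²w)).
(a): holds.
(b): holds.
(c): holds.
(d): holds.
(e): holds.
Valid on: (a), (b), (c), (d), (e).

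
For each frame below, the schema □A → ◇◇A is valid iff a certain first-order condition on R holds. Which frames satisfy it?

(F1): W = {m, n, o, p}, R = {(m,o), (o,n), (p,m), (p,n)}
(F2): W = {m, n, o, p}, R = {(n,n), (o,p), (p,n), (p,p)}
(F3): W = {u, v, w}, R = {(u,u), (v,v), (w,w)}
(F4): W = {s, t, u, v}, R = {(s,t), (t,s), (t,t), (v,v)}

Frame correspondent (Sahlqvist): ∀x ∃w (xRw ∧ xR²w) — i.e. a generalized confluence (Geach) condition.
(F1): fails — at m but no w with mRw and mR²w.
(F2): fails — at m but no w with mRw and mR²w.
(F3): holds.
(F4): fails — at u but no w with uRw and uR²w.

(F3)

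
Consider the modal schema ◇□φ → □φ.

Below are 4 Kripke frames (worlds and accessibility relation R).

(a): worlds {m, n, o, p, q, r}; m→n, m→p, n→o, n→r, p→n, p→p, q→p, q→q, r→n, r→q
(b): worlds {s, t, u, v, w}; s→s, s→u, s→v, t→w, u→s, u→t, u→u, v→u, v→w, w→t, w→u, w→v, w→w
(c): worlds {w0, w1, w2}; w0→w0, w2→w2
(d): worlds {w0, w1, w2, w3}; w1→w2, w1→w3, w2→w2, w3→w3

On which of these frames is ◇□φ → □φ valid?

Frame correspondent (Sahlqvist): ∀x ∀y ∀z (Rxy ∧ Rxz → Ryz) — i.e. the Euclidean property.
(a): fails — Rmn and Rmn but not Rnn.
(b): fails — Rsv and Rsv but not Rvv.
(c): holds.
(d): fails — Rw1w2 and Rw1w3 but not Rw2w3.

(c)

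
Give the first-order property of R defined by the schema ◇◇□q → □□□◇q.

This is a Sahlqvist (Geach-type) schema ◇^2□^1q → □^3◇^1q.
First-order correspondent: ∀x ∀y ∀z ((xR²y ∧ xR³z) → ∃w (yRw ∧ zRw)).

∀x ∀y ∀z ((xR²y ∧ xR³z) → ∃w (yRw ∧ zRw))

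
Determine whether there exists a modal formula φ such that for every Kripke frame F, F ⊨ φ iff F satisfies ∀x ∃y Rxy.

Yes — defined by □q → ◇q

The condition is seriality. A defining modal formula is □q → ◇q.
Suppose □q→◇q is valid. At any x set V(q)=W. Then □q at x, so ◇q at x, so x has a successor.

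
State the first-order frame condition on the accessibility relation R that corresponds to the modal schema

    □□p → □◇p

This is a Sahlqvist (Geach-type) schema ◇^0□^2p → □^1◇^1p.
First-order correspondent: ∀x ∀z (xRz → ∃w (xR²w ∧ zRw)).

∀x ∀z (xRz → ∃w (xR²w ∧ zRw))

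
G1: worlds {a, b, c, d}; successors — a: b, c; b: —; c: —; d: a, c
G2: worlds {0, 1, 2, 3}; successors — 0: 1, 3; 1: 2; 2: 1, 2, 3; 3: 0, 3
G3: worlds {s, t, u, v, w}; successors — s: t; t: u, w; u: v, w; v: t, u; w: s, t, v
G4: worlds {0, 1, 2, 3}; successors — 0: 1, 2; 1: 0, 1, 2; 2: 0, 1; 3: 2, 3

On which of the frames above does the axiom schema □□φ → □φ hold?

This is the axiom for density; its first-order frame correspondent is ∀x ∀y (Rxy → ∃z (Rxz ∧ Rzy)).
G1: fails — Rac but no z with Raz and Rzc.
G2: fails — R01 but no z with R0z and Rz1.
G3: fails — Ruw but no z with Ruz and Rzw.
G4: holds.
Valid on: G4.

G4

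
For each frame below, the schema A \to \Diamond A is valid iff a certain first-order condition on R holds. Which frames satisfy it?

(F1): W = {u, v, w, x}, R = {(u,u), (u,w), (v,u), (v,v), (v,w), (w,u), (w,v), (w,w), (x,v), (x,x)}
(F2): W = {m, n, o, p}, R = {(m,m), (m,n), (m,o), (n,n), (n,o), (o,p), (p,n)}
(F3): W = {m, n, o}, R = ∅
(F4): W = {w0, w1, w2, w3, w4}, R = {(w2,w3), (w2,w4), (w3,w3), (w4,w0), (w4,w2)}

The schema corresponds to reflexivity: \forall x Rxx.
(F1): satisfies the condition.
(F2): fails — world o does not see itself.
(F3): fails — world m does not see itself.
(F4): fails — world w0 does not see itself.

(F1)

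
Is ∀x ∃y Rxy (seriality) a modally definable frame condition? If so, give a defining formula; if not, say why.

Yes, by □p → ◇p

Yes: it is seriality, defined by the D schema □p → ◇p.
Suppose □p→◇p is valid. At any x set V(p)=W. Then □p at x, so ◇p at x, so x has a successor.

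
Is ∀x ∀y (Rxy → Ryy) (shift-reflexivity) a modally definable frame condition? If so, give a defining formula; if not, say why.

Yes, by □(□r → r)

The condition is shift-reflexivity. A defining modal formula is □(□r → r).
Suppose □(□r→r) is valid. Take Rxy and set V(r)={w : Ryw}. Then at y, □r holds; since □(□r→r) at x, □r→r at y, so r at y, i.e. Ryy.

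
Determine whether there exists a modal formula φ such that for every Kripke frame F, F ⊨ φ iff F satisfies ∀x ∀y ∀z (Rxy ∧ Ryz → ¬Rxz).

Any modally definable frame class is closed under surjective bounded morphisms.
The 7-cycle (worlds s,t,u,v,w,x,y with s→t→u→v→w→x→y→s) is intransitive. Mapping every world to a single reflexive point • is a surjective bounded morphism; the reflexive point is not intransitive (R••∧R•• but R••).
So the class is not modally definable.

No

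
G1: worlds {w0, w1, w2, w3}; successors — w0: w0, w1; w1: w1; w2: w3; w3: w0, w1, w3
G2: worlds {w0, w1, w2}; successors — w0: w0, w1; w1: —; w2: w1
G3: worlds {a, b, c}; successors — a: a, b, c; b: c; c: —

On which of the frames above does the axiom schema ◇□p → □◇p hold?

G1

The schema corresponds to convergence: ∀x ∀y ∀z (Rxy ∧ Rxz → ∃w (Ryw ∧ Rzw)).
G1: ✓.
G2: fails — Rw0w1 and Rw0w1 but w1 and w1 have no common successor.
G3: fails — Raa and Rac but a and c have no common successor.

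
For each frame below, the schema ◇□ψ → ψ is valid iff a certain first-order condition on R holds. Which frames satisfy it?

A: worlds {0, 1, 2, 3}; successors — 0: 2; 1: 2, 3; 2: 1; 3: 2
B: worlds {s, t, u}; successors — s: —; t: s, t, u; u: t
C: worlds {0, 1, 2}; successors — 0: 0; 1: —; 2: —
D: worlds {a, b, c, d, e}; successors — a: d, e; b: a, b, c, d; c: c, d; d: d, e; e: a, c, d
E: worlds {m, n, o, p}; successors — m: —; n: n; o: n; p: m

The schema corresponds to symmetry: ∀x ∀y (Rxy → Ryx).
A: fails — R32 but not R23.
B: fails — Rts but not Rst.
C: condition met.
D: fails — Rbc but not Rcb.
E: fails — Ron but not Rno.

C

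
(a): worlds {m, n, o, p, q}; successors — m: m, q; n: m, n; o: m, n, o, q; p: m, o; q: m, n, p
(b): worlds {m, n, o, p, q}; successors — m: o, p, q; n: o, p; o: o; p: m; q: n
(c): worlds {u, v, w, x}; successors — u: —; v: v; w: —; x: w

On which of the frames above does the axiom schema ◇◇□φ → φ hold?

The schema corresponds to a generalized confluence (Geach) condition: ∀x ∀y (xR²y → ∃w (yRw ∧ x = w)).
(a): fails — nR²m but no w with mRw and n=w.
(b): fails — mR²m but no w with mRw and m=w.
(c): condition met.
Valid on: (c).

(c)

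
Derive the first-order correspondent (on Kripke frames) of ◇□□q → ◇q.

This is a Sahlqvist (Geach-type) schema ◇^1□^2q → □^0◇^1q.
Minimal-valuation argument: fix x; take any y with xR^1y and any z with xR^0z. Set V(q) to the set of worlds R-reachable from y in exactly 2 steps. Then □^2q holds at y, so the antecedent holds at x; validity forces ◇^1q at z, giving a w with zR^1w and yR^2w.
First-order correspondent: ∀x ∀y (xRy → ∃w (yR²w ∧ xRw)).

∀x ∀y (xRy → ∃w (yR²w ∧ xRw))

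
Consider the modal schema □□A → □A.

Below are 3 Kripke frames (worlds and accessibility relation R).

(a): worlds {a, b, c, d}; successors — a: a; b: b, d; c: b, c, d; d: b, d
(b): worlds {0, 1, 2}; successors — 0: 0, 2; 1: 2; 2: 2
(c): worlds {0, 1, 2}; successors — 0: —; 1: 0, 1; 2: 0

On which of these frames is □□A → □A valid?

This is the axiom for density; its first-order frame correspondent is ∀x ∀y (Rxy → ∃z (Rxz ∧ Rzy)).
(a): ✓.
(b): ✓.
(c): fails — R20 but no z with R2z and Rz0.
Valid on: (a), (b).

(a), (b)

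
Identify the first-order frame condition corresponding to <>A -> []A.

Suppose ◇A→□A is valid. Take Rxy, Rxz and set V(A)={y}. Then ◇A at x, so □A at x, so A at z, i.e. z=y.

Partial functionality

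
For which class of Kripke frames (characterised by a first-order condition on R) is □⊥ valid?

□⊥ is valid iff no world has any successor (otherwise □⊥ fails at any world with one).

emptiness of R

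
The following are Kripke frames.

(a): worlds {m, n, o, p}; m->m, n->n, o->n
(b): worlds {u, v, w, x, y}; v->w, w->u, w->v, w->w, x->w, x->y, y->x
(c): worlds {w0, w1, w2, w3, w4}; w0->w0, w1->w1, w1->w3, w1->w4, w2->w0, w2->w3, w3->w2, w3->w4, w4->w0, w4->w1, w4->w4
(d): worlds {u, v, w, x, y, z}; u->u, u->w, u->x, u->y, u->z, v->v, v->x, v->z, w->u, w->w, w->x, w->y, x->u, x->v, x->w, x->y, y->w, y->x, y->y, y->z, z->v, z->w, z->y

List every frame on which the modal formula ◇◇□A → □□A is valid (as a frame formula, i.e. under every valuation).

(a)

This is the axiom for a generalized confluence (Geach) condition; its first-order frame correspondent is ∀x ∀y ∀z ((xR²y ∧ xR²z) → ∃w (yRw ∧ z = w)).
(a): holds.
(b): fails — vR²u, vR²u but no t with uRt and u=t.
(c): fails — w1R²w0, w1R²w1 but no w with w0Rw and w1=w.
(d): fails — uR²u, uR²v but no t with uRt and v=t.
Valid on: (a).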